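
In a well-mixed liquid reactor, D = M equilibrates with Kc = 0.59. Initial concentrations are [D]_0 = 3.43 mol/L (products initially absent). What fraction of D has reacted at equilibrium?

X = 0.371

Let X = conversion of D; extent ξ = 3.43·X mol/L.
Concentrations: [D] = 3.43 − 3.43X; [M] = 3.43X.
Kc = [M] / ([D]).
Equating to 0.59: the physical root is X = 0.371.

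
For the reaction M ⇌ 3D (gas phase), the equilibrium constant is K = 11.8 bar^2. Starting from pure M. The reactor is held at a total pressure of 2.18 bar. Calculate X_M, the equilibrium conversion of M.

X = 0.566

Take 1 mol M as basis and let X be its fractional conversion, so ξ = X.
At extent ξ: n_M = 1 − X; n_D = 3X.
Total moles n_T = 1 + 2X.
Mole fractions y_i = n_i/n_T; K = p_D^3 / (p_M) with p_i = y_i·P.
Equating to 11.8 bar^2 and solving on 0 < X < 1: X = 0.566.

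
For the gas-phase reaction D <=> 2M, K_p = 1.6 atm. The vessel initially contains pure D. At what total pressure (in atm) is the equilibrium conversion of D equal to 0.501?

P = 1.19 atm

Let X = conversion of D (basis 1 mol D); extent of reaction ξ = X.
At extent ξ: n_D = 1 − X; n_M = 2X.
n_T = Σnᵢ = 1 + X.
K_p = p_M^2 / (p_D) with p_i = (n_i/n_T)·P.
At X = 0.501: the mole-fraction product g(X) = Π y_i^ν_i = 1.34. Since K_p = g(X)·P^{1}, P = (K_p/g)^(1/1) = (1.6/1.34)^(1/1) = 1.19 atm.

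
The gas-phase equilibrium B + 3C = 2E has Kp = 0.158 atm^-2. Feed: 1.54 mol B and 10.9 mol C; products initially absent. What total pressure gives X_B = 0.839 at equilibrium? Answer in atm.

P = 6.91 atm

Take 1.54 mol B as basis and let X be its fractional conversion, so ξ = 1.54X.
At extent ξ: n_B = 1.54 − 1.54X; n_C = 10.9 − 4.62X; n_E = 3.08X.
Total moles n_T = 12.4 − 3.08X.
Kp = p_E^2 / (p_B p_C^3) with p_i = (n_i/n_T)·P.
At X = 0.839: the mole-fraction product g(X) = Π y_i^ν_i = 7.55. Since Kp = g(X)·P^{-2}, P = (g/Kp)^(1/2) = (7.55/0.158)^(1/2) = 6.91 atm.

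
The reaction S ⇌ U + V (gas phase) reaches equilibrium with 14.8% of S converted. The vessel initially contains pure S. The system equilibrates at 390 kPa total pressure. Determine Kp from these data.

Basis: 1 mol S initially; let X = conversion of S. Extent ξ = X.
Species balance: n_S = 1 − X; n_U = X; n_V = X.
Summing: n_T = 1 + X.
At X = 0.148: n_S = 0.852, n_U = 0.148, n_V = 0.148, n_T = 1.15.
p_i = (n_i/n_T)·P. Kp = p_U p_V / (p_S) = 8.73 kPa.

Kp = 8.73 kPa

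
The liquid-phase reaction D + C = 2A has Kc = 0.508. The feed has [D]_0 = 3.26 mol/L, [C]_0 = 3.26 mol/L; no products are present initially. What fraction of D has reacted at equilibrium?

X = 0.263

Let X = conversion of D; extent ξ = 3.26·X mol/L.
Concentrations: [D] = 3.26 − 3.26X; [C] = 3.26 − 3.26X; [A] = 6.52X.
Kc = [A]^2 / ([D] [C]).
Equating to 0.508: the physical root is X = 0.263.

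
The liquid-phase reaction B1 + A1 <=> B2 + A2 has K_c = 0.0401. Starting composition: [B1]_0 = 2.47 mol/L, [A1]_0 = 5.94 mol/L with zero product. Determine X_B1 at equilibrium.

X = 0.254

Let X = conversion of B1; extent ξ = 2.47·X mol/L.
Concentrations: [B1] = 2.47 − 2.47X; [A1] = 5.94 − 2.47X; [B2] = 2.47X; [A2] = 2.47X.
K_c = [B2] [A2] / ([B1] [A1]).
This equals 0.0401 at X = 0.254 (the root in 0 < X < 1).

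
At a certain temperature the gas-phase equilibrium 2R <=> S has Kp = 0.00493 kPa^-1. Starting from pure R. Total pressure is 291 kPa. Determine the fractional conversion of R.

Basis: 1 mol R initially; let X = conversion of R. Extent ξ = 0.5X.
At extent ξ: n_R = 1 − X; n_S = 0.5X.
Total moles n_T = 1 − 0.5X.
Mole fractions y_i = n_i/n_T; Kp = p_S / (p_R^2) with p_i = y_i·P.
This yields a degree-2 equation in X; solving on (0,1), X = 0.615.

X = 0.615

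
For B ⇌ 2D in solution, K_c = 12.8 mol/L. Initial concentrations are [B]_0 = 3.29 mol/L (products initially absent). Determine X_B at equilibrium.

X = 0.613

Let X = conversion of B; extent ξ = 3.29·X mol/L.
Concentrations: [B] = 3.29 − 3.29X; [D] = 6.58X.
K_c = [D]^2 / ([B]).
This equals 12.8 at X = 0.613 (the root in 0 < X < 1).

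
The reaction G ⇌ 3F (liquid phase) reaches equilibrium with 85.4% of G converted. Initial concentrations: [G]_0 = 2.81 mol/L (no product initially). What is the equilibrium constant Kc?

Kc = 909 (mol/L)^2

Let X = conversion of G.
Concentrations: [G] = 2.81 − 2.81X; [F] = 8.43X.
At X = 0.854: [G] = 0.41, [F] = 7.2.
Kc = [F]^3 / ([G]) = 909 (mol/L)^2.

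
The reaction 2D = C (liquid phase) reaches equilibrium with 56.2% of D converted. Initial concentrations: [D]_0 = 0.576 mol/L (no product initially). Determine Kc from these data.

Kc = 2.54 L/mol

Let X = conversion of D.
Concentrations: [D] = 0.576 − 0.576X; [C] = 0.288X.
At X = 0.562: [D] = 0.252, [C] = 0.162.
Kc = [C] / ([D]^2) = 2.54 L/mol.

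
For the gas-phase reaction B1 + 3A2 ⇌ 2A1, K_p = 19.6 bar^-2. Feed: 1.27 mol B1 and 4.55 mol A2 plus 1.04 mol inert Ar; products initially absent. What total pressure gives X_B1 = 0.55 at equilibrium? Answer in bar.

Take 1.27 mol B1 as basis and let X be its fractional conversion, so ξ = 1.27X.
At extent ξ: n_B1 = 1.27 − 1.27X; n_A2 = 4.55 − 3.81X; n_A1 = 2.54X; n_I = 1.04 (inert).
Total moles n_T = 6.86 − 2.54X.
K_p = p_A1^2 / (p_B1 p_A2^3) with p_i = (n_i/n_T)·P.
At X = 0.55: the mole-fraction product g(X) = Π y_i^ν_i = 6.892. Since K_p = g(X)·P^{-2}, P = (g/K_p)^(1/2) = (6.892/19.6)^(1/2) = 0.593 bar.

P = 0.593 bar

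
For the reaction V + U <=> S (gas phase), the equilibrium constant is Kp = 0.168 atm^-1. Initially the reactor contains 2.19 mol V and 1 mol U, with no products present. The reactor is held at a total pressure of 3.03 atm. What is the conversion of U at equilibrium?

Let X = conversion of U (basis 1 mol U); extent of reaction ξ = X.
Mole table: n_V = 2.19 − X; n_U = 1 − X; n_S = X.
Total moles n_T = 3.19 − X.
With p_i = (n_i/n_T)P, Kp = p_S / (p_V p_U).
Equating to 0.168 atm^-1 and solving on 0 < X < 1: X = 0.251.

X = 0.251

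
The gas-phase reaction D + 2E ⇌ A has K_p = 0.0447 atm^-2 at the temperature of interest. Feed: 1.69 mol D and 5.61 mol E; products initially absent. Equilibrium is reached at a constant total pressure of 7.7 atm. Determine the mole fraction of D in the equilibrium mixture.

y_D = 0.138

Basis: 1.69 mol D initially; let X = conversion of D. Extent ξ = 1.69X.
Mole table: n_D = 1.69 − 1.69X; n_E = 5.61 − 3.38X; n_A = 1.69X.
Summing: n_T = 7.3 − 3.38X.
With p_i = (n_i/n_T)P, K_p = p_A / (p_D p_E^2).
Setting this equal to 0.0447 atm^-2 and taking the physical root (0 < X < 1) gives X = 0.557.
Then n_D = 0.749, n_T = 5.42, so y_D = 0.138.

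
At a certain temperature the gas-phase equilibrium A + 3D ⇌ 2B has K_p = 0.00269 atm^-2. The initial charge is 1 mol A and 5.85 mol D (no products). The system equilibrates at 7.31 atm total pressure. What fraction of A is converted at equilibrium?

X = 0.285

Let X = conversion of A (basis 1 mol A); extent of reaction ξ = X.
Moles: n_A = 1 − X; n_D = 5.85 − 3X; n_B = 2X.
n_T = Σnᵢ = 6.85 − 2X.
y_i = n_i/n_T, p_i = y_i·P. K_p = p_B^2 / (p_A p_D^3).
Substituting and setting equal to 0.00269 atm^-2 gives a polynomial in X; the root in (0,1) is X = 0.285.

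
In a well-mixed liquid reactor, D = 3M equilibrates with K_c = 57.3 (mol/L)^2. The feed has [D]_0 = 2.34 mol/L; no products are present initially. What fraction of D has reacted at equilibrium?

X = 0.556

Let X = conversion of D; extent ξ = 2.34·X mol/L.
Concentrations: [D] = 2.34 − 2.34X; [M] = 7.02X.
K_c = [M]^3 / ([D]).
Solving K_c = 57.3 for X ∈ (0,1): X = 0.556.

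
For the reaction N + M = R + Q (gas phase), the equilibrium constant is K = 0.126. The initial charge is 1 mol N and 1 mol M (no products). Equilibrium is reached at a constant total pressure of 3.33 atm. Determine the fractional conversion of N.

X = 0.262

Let X = conversion of N (basis 1 mol N); extent of reaction ξ = X.
Moles: n_N = 1 − X; n_M = 1 − X; n_R = X; n_Q = X.
Since Δν = 0, n_T = 2 throughout.
Mole fractions y_i = n_i/n_T; K = p_R p_Q / (p_N p_M) with p_i = y_i·P.
Equating to 0.126 and solving on 0 < X < 1: X = 0.262.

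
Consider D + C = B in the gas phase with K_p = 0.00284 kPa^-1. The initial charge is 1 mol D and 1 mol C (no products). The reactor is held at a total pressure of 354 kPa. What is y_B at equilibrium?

Basis: 1 mol D initially; let X = conversion of D. Extent ξ = X.
Moles: n_D = 1 − X; n_C = 1 − X; n_B = X.
n_T = Σnᵢ = 2 − X.
With p_i = (n_i/n_T)P, K_p = p_B / (p_D p_C).
Substituting and setting equal to 0.00284 kPa^-1 gives a polynomial in X; the root in (0,1) is X = 0.294.
Then n_B = 0.294, n_T = 1.71, so y_B = 0.172.

y_B = 0.172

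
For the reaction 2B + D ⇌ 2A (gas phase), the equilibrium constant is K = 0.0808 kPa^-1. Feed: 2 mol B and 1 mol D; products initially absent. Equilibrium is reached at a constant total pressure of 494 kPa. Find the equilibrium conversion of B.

Let X = conversion of B (basis 2 mol B); extent of reaction ξ = X.
At extent ξ: n_B = 2 − 2X; n_D = 1 − X; n_A = 2X.
Summing: n_T = 3 − X.
With p_i = (n_i/n_T)P, K = p_A^2 / (p_B^2 p_D).
This yields a degree-3 equation in X; solving on (0,1), X = 0.696.

X = 0.696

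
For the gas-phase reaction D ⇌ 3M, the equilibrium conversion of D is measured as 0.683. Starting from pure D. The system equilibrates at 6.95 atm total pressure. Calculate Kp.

Kp = 234 atm^2

Basis: 1 mol D initially; let X = conversion of D. Extent ξ = X.
At extent ξ: n_D = 1 − X; n_M = 3X.
n_T = Σnᵢ = 1 + 2X.
At X = 0.683: n_D = 0.317, n_M = 2.05, n_T = 2.37.
p_i = (n_i/n_T)·P. Kp = p_M^3 / (p_D) = 234 atm^2.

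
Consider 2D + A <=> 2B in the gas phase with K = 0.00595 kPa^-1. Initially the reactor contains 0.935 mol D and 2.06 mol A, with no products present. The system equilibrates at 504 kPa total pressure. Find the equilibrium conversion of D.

Basis: 0.935 mol D initially; let X = conversion of D. Extent ξ = 0.468X.
Moles: n_D = 0.935 − 0.935X; n_A = 2.06 − 0.468X; n_B = 0.935X.
Summing: n_T = 3 − 0.468X.
Mole fractions y_i = n_i/n_T; K = p_B^2 / (p_D^2 p_A) with p_i = y_i·P.
This yields a degree-3 equation in X; solving on (0,1), X = 0.584.

X = 0.584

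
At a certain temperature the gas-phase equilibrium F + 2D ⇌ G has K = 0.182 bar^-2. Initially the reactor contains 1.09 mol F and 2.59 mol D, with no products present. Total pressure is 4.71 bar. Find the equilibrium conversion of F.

X = 0.557

Take 1.09 mol F as basis and let X be its fractional conversion, so ξ = 1.09X.
Mole table: n_F = 1.09 − 1.09X; n_D = 2.59 − 2.18X; n_G = 1.09X.
Summing: n_T = 3.68 − 2.18X.
y_i = n_i/n_T, p_i = y_i·P. K = p_G / (p_F p_D^2).
Setting this equal to 0.182 bar^-2 and taking the physical root (0 < X < 1) gives X = 0.557.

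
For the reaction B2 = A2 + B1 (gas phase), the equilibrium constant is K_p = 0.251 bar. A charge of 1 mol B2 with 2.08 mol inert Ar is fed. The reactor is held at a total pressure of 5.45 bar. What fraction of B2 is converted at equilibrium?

X = 0.325

Let X = conversion of B2 (basis 1 mol B2); extent of reaction ξ = X.
Species balance: n_B2 = 1 − X; n_A2 = X; n_B1 = X; n_I = 2.08 (inert).
Summing: n_T = 3.08 + X.
Mole fractions y_i = n_i/n_T; K_p = p_A2 p_B1 / (p_B2) with p_i = y_i·P.
Equating to 0.251 bar and solving on 0 < X < 1: X = 0.325.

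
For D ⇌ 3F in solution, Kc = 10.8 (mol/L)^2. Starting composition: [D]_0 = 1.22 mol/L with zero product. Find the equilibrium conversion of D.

Let X = conversion of D; extent ξ = 1.22·X mol/L.
Concentrations: [D] = 1.22 − 1.22X; [F] = 3.66X.
Kc = [F]^3 / ([D]).
Solving Kc = 10.8 for X ∈ (0,1): X = 0.509.

X = 0.509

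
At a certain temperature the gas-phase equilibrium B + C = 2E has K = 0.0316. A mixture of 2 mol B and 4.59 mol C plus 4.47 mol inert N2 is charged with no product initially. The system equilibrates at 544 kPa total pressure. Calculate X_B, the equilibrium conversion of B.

X = 0.123

Basis: 2 mol B initially; let X = conversion of B. Extent ξ = 2X.
Species balance: n_B = 2 − 2X; n_C = 4.59 − 2X; n_E = 4X; n_I = 4.47 (inert).
Since Δν = 0, n_T = 11.1 throughout.
y_i = n_i/n_T, p_i = y_i·P. K = p_E^2 / (p_B p_C).
This yields a degree-2 equation in X; solving on (0,1), X = 0.123.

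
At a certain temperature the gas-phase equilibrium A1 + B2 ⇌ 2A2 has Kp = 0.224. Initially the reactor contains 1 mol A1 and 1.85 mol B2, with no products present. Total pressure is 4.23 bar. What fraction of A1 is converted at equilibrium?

X = 0.257

Let X = conversion of A1 (basis 1 mol A1); extent of reaction ξ = X.
Moles: n_A1 = 1 − X; n_B2 = 1.85 − X; n_A2 = 2X.
Total moles n_T = 2.85 (Δν = 0, constant).
Mole fractions y_i = n_i/n_T; Kp = p_A2^2 / (p_A1 p_B2) with p_i = y_i·P.
This yields a degree-2 equation in X; solving on (0,1), X = 0.257.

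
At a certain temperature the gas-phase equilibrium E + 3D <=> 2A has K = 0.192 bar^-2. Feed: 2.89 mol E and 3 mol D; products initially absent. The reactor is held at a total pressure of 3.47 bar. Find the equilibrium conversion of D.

X = 0.474

Take 3 mol D as basis and let X be its fractional conversion, so ξ = X.
Species balance: n_E = 2.89 − X; n_D = 3 − 3X; n_A = 2X.
n_T = Σnᵢ = 5.89 − 2X.
Mole fractions y_i = n_i/n_T; K = p_A^2 / (p_E p_D^3) with p_i = y_i·P.
Equating to 0.192 bar^-2 and solving on 0 < X < 1: X = 0.474.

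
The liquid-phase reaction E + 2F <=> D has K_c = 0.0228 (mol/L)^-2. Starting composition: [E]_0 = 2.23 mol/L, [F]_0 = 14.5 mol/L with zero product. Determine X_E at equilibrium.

Let X = conversion of E; extent ξ = 2.23·X mol/L.
Concentrations: [E] = 2.23 − 2.23X; [F] = 14.5 − 4.46X; [D] = 2.23X.
K_c = [D] / ([E] [F]^2).
Setting equal to 0.0228 and solving for X on (0,1) gives X = 0.741.

X = 0.741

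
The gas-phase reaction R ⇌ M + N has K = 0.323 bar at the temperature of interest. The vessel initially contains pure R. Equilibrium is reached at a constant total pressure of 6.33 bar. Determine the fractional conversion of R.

Basis: 1 mol R initially; let X = conversion of R. Extent ξ = X.
Mole table: n_R = 1 − X; n_M = X; n_N = X.
Summing: n_T = 1 + X.
y_i = n_i/n_T, p_i = y_i·P. K = p_M p_N / (p_R).
Substituting and setting equal to 0.323 bar gives a polynomial in X; the root in (0,1) is X = 0.220.

X = 0.220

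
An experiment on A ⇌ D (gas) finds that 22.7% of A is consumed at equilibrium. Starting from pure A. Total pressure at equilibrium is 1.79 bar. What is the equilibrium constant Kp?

Take 1 mol A as basis and let X be its fractional conversion, so ξ = X.
At extent ξ: n_A = 1 − X; n_D = X.
Since Δν = 0, n_T = 1 throughout.
At X = 0.227: n_A = 0.773, n_D = 0.227, n_T = 1.
p_i = (n_i/n_T)·P. Kp = p_D / (p_A) = 0.294.

Kp = 0.294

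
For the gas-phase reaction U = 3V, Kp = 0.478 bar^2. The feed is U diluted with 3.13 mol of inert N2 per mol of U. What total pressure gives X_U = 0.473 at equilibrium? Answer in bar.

P = 1.51 bar

Let X = conversion of U (basis 1 mol U); extent of reaction ξ = X.
Moles: n_U = 1 − X; n_V = 3X; n_I = 3.13 (inert).
n_T = Σnᵢ = 4.13 + 2X.
Kp = p_V^3 / (p_U) with p_i = (n_i/n_T)·P.
At X = 0.473: the mole-fraction product g(X) = Π y_i^ν_i = 0.2104. Since Kp = g(X)·P^{2}, P = (Kp/g)^(1/2) = (0.478/0.2104)^(1/2) = 1.51 bar.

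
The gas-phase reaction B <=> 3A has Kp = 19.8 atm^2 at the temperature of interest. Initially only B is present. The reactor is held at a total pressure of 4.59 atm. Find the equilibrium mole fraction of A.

y_A = 0.674

Basis: 1 mol B initially; let X = conversion of B. Extent ξ = X.
Species balance: n_B = 1 − X; n_A = 3X.
Total moles n_T = 1 + 2X.
With p_i = (n_i/n_T)P, Kp = p_A^3 / (p_B).
Setting this equal to 19.8 atm^2 and taking the physical root (0 < X < 1) gives X = 0.408.
Then n_A = 1.22, n_T = 1.82, so y_A = 0.674.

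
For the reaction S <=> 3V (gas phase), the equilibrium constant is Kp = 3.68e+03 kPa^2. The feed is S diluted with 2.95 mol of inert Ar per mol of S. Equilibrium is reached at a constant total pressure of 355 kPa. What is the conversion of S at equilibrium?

X = 0.252

Basis: 1 mol S initially; let X = conversion of S. Extent ξ = X.
Species balance: n_S = 1 − X; n_V = 3X; n_I = 2.95 (inert).
n_T = Σnᵢ = 3.95 + 2X.
Mole fractions y_i = n_i/n_T; Kp = p_V^3 / (p_S) with p_i = y_i·P.
Setting this equal to 3.68e+03 kPa^2 and taking the physical root (0 < X < 1) gives X = 0.252.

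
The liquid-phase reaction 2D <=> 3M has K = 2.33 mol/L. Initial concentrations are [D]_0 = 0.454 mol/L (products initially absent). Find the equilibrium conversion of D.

Let X = conversion of D; extent ξ = 0.454X/2 mol/L.
Concentrations: [D] = 0.454 − 0.454X; [M] = 0.681X.
K = [M]^3 / ([D]^2).
Solving K = 2.33 for X ∈ (0,1): X = 0.612.

X = 0.612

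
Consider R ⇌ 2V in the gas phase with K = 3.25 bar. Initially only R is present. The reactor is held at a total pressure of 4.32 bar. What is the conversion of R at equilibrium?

Let X = conversion of R (basis 1 mol R); extent of reaction ξ = X.
Moles: n_R = 1 − X; n_V = 2X.
Summing: n_T = 1 + X.
y_i = n_i/n_T, p_i = y_i·P. K = p_V^2 / (p_R).
Equating to 3.25 bar and solving on 0 < X < 1: X = 0.398.

X = 0.398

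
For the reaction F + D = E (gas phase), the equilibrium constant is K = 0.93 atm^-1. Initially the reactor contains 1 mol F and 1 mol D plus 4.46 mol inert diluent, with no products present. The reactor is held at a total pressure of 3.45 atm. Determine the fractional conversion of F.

X = 0.274

Let X = conversion of F (basis 1 mol F); extent of reaction ξ = X.
Species balance: n_F = 1 − X; n_D = 1 − X; n_E = X; n_I = 4.46 (inert).
Summing: n_T = 6.46 − X.
Mole fractions y_i = n_i/n_T; K = p_E / (p_F p_D) with p_i = y_i·P.
Substituting and setting equal to 0.93 atm^-1 gives a polynomial in X; the root in (0,1) is X = 0.274.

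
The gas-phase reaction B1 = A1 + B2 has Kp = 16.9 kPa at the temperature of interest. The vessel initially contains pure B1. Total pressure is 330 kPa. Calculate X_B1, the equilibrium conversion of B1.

Take 1 mol B1 as basis and let X be its fractional conversion, so ξ = X.
Moles: n_B1 = 1 − X; n_A1 = X; n_B2 = X.
Total moles n_T = 1 + X.
With p_i = (n_i/n_T)P, Kp = p_A1 p_B2 / (p_B1).
Substituting and setting equal to 16.9 kPa gives a polynomial in X; the root in (0,1) is X = 0.221.

X = 0.221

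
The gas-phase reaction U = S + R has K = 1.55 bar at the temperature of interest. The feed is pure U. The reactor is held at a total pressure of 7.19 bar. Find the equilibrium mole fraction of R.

y_R = 0.296

Basis: 1 mol U initially; let X = conversion of U. Extent ξ = X.
Species balance: n_U = 1 − X; n_S = X; n_R = X.
n_T = Σnᵢ = 1 + X.
Mole fractions y_i = n_i/n_T; K = p_S p_R / (p_U) with p_i = y_i·P.
Equating to 1.55 bar and solving on 0 < X < 1: X = 0.421.
Then n_R = 0.421, n_T = 1.42, so y_R = 0.296.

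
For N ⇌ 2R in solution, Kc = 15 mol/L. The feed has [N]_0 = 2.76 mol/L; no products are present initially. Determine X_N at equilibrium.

Let X = conversion of N; extent ξ = 2.76·X mol/L.
Concentrations: [N] = 2.76 − 2.76X; [R] = 5.52X.
Kc = [R]^2 / ([N]).
This equals 15 at X = 0.670 (the root in 0 < X < 1).

X = 0.670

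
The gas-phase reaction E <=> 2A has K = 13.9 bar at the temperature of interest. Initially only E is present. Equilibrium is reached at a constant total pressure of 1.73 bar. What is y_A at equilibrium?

y_A = 0.899

Take 1 mol E as basis and let X be its fractional conversion, so ξ = X.
Mole table: n_E = 1 − X; n_A = 2X.
Summing: n_T = 1 + X.
With p_i = (n_i/n_T)P, K = p_A^2 / (p_E).
Setting this equal to 13.9 bar and taking the physical root (0 < X < 1) gives X = 0.817.
Then n_A = 1.63, n_T = 1.82, so y_A = 0.899.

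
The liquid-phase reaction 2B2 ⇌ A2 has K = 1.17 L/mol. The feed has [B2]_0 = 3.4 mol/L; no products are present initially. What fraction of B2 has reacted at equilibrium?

X = 0.703

Let X = conversion of B2; extent ξ = 3.4X/2 mol/L.
Concentrations: [B2] = 3.4 − 3.4X; [A2] = 1.7X.
K = [A2] / ([B2]^2).
Solving K = 1.17 for X ∈ (0,1): X = 0.703.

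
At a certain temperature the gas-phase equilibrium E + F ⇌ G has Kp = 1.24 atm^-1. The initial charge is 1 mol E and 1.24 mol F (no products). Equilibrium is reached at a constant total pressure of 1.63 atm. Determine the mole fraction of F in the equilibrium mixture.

y_F = 0.436

Take 1 mol E as basis and let X be its fractional conversion, so ξ = X.
Moles: n_E = 1 − X; n_F = 1.24 − X; n_G = X.
n_T = Σnᵢ = 2.24 − X.
Mole fractions y_i = n_i/n_T; Kp = p_G / (p_E p_F) with p_i = y_i·P.
Setting this equal to 1.24 atm^-1 and taking the physical root (0 < X < 1) gives X = 0.468.
Then n_F = 0.772, n_T = 1.77, so y_F = 0.436.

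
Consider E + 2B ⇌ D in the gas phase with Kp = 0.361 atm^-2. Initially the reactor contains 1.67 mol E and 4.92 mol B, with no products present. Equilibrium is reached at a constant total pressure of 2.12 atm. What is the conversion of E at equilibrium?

Let X = conversion of E (basis 1.67 mol E); extent of reaction ξ = 1.67X.
Moles: n_E = 1.67 − 1.67X; n_B = 4.92 − 3.34X; n_D = 1.67X.
Summing: n_T = 6.59 − 3.34X.
y_i = n_i/n_T, p_i = y_i·P. Kp = p_D / (p_E p_B^2).
Equating to 0.361 atm^-2 and solving on 0 < X < 1: X = 0.426.

X = 0.426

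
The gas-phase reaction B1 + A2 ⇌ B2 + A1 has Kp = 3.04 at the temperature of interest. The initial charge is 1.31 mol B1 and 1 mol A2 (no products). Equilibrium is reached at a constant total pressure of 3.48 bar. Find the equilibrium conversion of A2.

Basis: 1 mol A2 initially; let X = conversion of A2. Extent ξ = X.
Mole table: n_B1 = 1.31 − X; n_A2 = 1 − X; n_B2 = X; n_A1 = X.
n_T stays at 2.31 (no change in mole number).
Mole fractions y_i = n_i/n_T; Kp = p_B2 p_A1 / (p_B1 p_A2) with p_i = y_i·P.
Substituting and setting equal to 3.04 gives a polynomial in X; the root in (0,1) is X = 0.716.

X = 0.716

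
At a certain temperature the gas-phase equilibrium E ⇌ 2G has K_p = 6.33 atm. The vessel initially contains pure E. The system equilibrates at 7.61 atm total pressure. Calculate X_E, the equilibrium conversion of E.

X = 0.415

Take 1 mol E as basis and let X be its fractional conversion, so ξ = X.
Species balance: n_E = 1 − X; n_G = 2X.
n_T = Σnᵢ = 1 + X.
With p_i = (n_i/n_T)P, K_p = p_G^2 / (p_E).
Setting this equal to 6.33 atm and taking the physical root (0 < X < 1) gives X = 0.415.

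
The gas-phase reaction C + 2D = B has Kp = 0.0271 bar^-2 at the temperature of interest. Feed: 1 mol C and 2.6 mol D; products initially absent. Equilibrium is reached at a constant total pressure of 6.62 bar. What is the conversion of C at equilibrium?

Let X = conversion of C (basis 1 mol C); extent of reaction ξ = X.
At extent ξ: n_C = 1 − X; n_D = 2.6 − 2X; n_B = X.
Total moles n_T = 3.6 − 2X.
With p_i = (n_i/n_T)P, Kp = p_B / (p_C p_D^2).
Equating to 0.0271 bar^-2 and solving on 0 < X < 1: X = 0.339.

X = 0.339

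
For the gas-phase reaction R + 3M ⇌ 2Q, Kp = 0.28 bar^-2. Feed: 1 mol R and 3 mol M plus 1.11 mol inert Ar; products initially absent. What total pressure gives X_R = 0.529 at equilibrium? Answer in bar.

Basis: 1 mol R initially; let X = conversion of R. Extent ξ = X.
Moles: n_R = 1 − X; n_M = 3 − 3X; n_Q = 2X; n_I = 1.11 (inert).
n_T = Σnᵢ = 5.11 − 2X.
Kp = p_Q^2 / (p_R p_M^3) with p_i = (n_i/n_T)·P.
At X = 0.529: the mole-fraction product g(X) = Π y_i^ν_i = 13.83. Since Kp = g(X)·P^{-2}, P = (g/Kp)^(1/2) = (13.83/0.28)^(1/2) = 7.03 bar.

P = 7.03 bar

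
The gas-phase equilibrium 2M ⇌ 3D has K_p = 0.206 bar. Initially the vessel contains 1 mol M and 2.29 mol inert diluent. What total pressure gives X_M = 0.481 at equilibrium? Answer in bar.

P = 0.522 bar

Take 1 mol M as basis and let X be its fractional conversion, so ξ = 0.5X.
Moles: n_M = 1 − X; n_D = 1.5X; n_I = 2.29 (inert).
Summing: n_T = 3.29 + 0.5X.
K_p = p_D^3 / (p_M^2) with p_i = (n_i/n_T)·P.
At X = 0.481: the mole-fraction product g(X) = Π y_i^ν_i = 0.3949. Since K_p = g(X)·P^{1}, P = (K_p/g)^(1/1) = (0.206/0.3949)^(1/1) = 0.522 bar.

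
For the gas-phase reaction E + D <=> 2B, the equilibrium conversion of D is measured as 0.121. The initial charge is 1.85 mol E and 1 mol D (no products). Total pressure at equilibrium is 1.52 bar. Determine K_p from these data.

K_p = 0.0385

Let X = conversion of D (basis 1 mol D); extent of reaction ξ = X.
Species balance: n_E = 1.85 − X; n_D = 1 − X; n_B = 2X.
Since Δν = 0, n_T = 2.85 throughout.
At X = 0.121: n_E = 1.73, n_D = 0.879, n_B = 0.242, n_T = 2.85.
p_i = (n_i/n_T)·P. K_p = p_B^2 / (p_E p_D) = 0.0385.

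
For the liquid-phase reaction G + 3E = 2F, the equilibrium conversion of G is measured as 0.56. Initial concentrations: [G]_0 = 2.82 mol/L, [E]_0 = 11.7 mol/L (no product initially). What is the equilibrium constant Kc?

Let X = conversion of G.
Concentrations: [G] = 2.82 − 2.82X; [E] = 11.7 − 8.46X; [F] = 5.64X.
At X = 0.56: [G] = 1.24, [E] = 6.96, [F] = 3.16.
Kc = [F]^2 / ([G] [E]^3) = 0.0238 (mol/L)^-2.

Kc = 0.0238 (mol/L)^-2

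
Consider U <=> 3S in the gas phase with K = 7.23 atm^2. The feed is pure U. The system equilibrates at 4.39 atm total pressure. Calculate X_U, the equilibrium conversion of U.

X = 0.291

Take 1 mol U as basis and let X be its fractional conversion, so ξ = X.
Moles: n_U = 1 − X; n_S = 3X.
Total moles n_T = 1 + 2X.
y_i = n_i/n_T, p_i = y_i·P. K = p_S^3 / (p_U).
Equating to 7.23 atm^2 and solving on 0 < X < 1: X = 0.291.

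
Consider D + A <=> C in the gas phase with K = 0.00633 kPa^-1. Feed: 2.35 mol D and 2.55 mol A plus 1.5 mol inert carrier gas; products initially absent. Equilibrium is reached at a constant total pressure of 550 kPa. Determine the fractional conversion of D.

Basis: 2.35 mol D initially; let X = conversion of D. Extent ξ = 2.35X.
Mole table: n_D = 2.35 − 2.35X; n_A = 2.55 − 2.35X; n_C = 2.35X; n_I = 1.5 (inert).
Total moles n_T = 6.4 − 2.35X.
y_i = n_i/n_T, p_i = y_i·P. K = p_C / (p_D p_A).
Equating to 0.00633 kPa^-1 and solving on 0 < X < 1: X = 0.483.

X = 0.483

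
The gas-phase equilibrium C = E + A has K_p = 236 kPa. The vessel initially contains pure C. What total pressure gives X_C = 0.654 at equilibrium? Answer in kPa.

Take 1 mol C as basis and let X be its fractional conversion, so ξ = X.
Moles: n_C = 1 − X; n_E = X; n_A = X.
n_T = Σnᵢ = 1 + X.
K_p = p_E p_A / (p_C) with p_i = (n_i/n_T)·P.
At X = 0.654: the mole-fraction product g(X) = Π y_i^ν_i = 0.7474. Since K_p = g(X)·P^{1}, P = (K_p/g)^(1/1) = (236/0.7474)^(1/1) = 316 kPa.

P = 316 kPa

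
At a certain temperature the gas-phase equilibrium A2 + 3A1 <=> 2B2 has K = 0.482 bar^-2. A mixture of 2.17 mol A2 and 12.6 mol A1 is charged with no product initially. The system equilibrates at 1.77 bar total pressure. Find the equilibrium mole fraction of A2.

Take 2.17 mol A2 as basis and let X be its fractional conversion, so ξ = 2.17X.
Moles: n_A2 = 2.17 − 2.17X; n_A1 = 12.6 − 6.51X; n_B2 = 4.34X.
Total moles n_T = 14.8 − 4.34X.
Mole fractions y_i = n_i/n_T; K = p_B2^2 / (p_A2 p_A1^3) with p_i = y_i·P.
Substituting and setting equal to 0.482 bar^-2 gives a polynomial in X; the root in (0,1) is X = 0.579.
Then n_A2 = 0.913, n_T = 12.3, so y_A2 = 0.075.

y_A2 = 0.075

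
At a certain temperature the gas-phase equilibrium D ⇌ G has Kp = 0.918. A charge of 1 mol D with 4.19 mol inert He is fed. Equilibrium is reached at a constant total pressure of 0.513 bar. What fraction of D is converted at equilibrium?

X = 0.479

Let X = conversion of D (basis 1 mol D); extent of reaction ξ = X.
Mole table: n_D = 1 − X; n_G = X; n_I = 4.19 (inert).
n_T stays at 5.19 (no change in mole number).
y_i = n_i/n_T, p_i = y_i·P. Kp = p_G / (p_D).
Substituting and setting equal to 0.918 gives a polynomial in X; the root in (0,1) is X = 0.479.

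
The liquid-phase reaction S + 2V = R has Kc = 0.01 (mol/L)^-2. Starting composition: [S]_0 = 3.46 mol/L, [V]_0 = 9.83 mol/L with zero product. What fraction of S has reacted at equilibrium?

X = 0.353

Let X = conversion of S; extent ξ = 3.46·X mol/L.
Concentrations: [S] = 3.46 − 3.46X; [V] = 9.83 − 6.92X; [R] = 3.46X.
Kc = [R] / ([S] [V]^2).
This equals 0.01 at X = 0.353 (the root in 0 < X < 1).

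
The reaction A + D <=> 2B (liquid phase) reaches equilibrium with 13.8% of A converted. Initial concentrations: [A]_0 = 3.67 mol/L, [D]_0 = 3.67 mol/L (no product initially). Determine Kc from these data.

Kc = 0.103

Let X = conversion of A.
Concentrations: [A] = 3.67 − 3.67X; [D] = 3.67 − 3.67X; [B] = 7.34X.
At X = 0.138: [A] = 3.16, [D] = 3.16, [B] = 1.01.
Kc = [B]^2 / ([A] [D]) = 0.103.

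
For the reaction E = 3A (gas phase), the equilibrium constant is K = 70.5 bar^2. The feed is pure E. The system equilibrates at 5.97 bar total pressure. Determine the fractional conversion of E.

X = 0.527

Take 1 mol E as basis and let X be its fractional conversion, so ξ = X.
At extent ξ: n_E = 1 − X; n_A = 3X.
n_T = Σnᵢ = 1 + 2X.
y_i = n_i/n_T, p_i = y_i·P. K = p_A^3 / (p_E).
Equating to 70.5 bar^2 and solving on 0 < X < 1: X = 0.527.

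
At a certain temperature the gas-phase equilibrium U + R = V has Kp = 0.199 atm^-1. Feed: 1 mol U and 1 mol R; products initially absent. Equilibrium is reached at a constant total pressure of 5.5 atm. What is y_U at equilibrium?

y_U = 0.409

Basis: 1 mol U initially; let X = conversion of U. Extent ξ = X.
At extent ξ: n_U = 1 − X; n_R = 1 − X; n_V = X.
Summing: n_T = 2 − X.
y_i = n_i/n_T, p_i = y_i·P. Kp = p_V / (p_U p_R).
This yields a degree-2 equation in X; solving on (0,1), X = 0.309.
Then n_U = 0.691, n_T = 1.69, so y_U = 0.409.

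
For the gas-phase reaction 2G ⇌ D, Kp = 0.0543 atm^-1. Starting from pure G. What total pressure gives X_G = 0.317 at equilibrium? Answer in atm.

P = 5.27 atm

Let X = conversion of G (basis 1 mol G); extent of reaction ξ = 0.5X.
Mole table: n_G = 1 − X; n_D = 0.5X.
Total moles n_T = 1 − 0.5X.
Kp = p_D / (p_G^2) with p_i = (n_i/n_T)·P.
At X = 0.317: the mole-fraction product g(X) = Π y_i^ν_i = 0.2859. Since Kp = g(X)·P^{-1}, P = (g/Kp)^(1/1) = (0.2859/0.0543)^(1/1) = 5.27 atm.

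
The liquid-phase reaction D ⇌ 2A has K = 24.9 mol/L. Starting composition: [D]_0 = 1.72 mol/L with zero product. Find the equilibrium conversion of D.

Let X = conversion of D; extent ξ = 1.72·X mol/L.
Concentrations: [D] = 1.72 − 1.72X; [A] = 3.44X.
K = [A]^2 / ([D]).
Setting equal to 24.9 and solving for X on (0,1) gives X = 0.816.

X = 0.816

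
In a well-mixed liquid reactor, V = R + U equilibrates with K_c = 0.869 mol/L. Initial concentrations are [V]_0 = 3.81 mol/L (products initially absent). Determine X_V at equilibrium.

Let X = conversion of V; extent ξ = 3.81·X mol/L.
Concentrations: [V] = 3.81 − 3.81X; [R] = 3.81X; [U] = 3.81X.
K_c = [R] [U] / ([V]).
Setting equal to 0.869 and solving for X on (0,1) gives X = 0.377.

X = 0.377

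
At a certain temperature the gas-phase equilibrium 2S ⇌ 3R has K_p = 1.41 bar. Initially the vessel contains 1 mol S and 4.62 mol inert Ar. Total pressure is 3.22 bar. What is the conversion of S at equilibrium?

Let X = conversion of S (basis 1 mol S); extent of reaction ξ = 0.5X.
Species balance: n_S = 1 − X; n_R = 1.5X; n_I = 4.62 (inert).
Total moles n_T = 5.62 + 0.5X.
y_i = n_i/n_T, p_i = y_i·P. K_p = p_R^3 / (p_S^2).
Equating to 1.41 bar and solving on 0 < X < 1: X = 0.543.

X = 0.543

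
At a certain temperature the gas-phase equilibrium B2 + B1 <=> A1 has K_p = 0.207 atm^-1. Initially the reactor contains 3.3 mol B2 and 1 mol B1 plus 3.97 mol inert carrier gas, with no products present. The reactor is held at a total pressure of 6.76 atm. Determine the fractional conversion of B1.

X = 0.343

Take 1 mol B1 as basis and let X be its fractional conversion, so ξ = X.
Mole table: n_B2 = 3.3 − X; n_B1 = 1 − X; n_A1 = X; n_I = 3.97 (inert).
Total moles n_T = 8.27 − X.
y_i = n_i/n_T, p_i = y_i·P. K_p = p_A1 / (p_B2 p_B1).
Equating to 0.207 atm^-1 and solving on 0 < X < 1: X = 0.343.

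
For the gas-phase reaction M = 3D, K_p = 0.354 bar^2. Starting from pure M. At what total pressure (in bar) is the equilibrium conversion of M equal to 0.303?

P = 0.92 bar

Let X = conversion of M (basis 1 mol M); extent of reaction ξ = X.
Moles: n_M = 1 − X; n_D = 3X.
Summing: n_T = 1 + 2X.
K_p = p_D^3 / (p_M) with p_i = (n_i/n_T)·P.
At X = 0.303: the mole-fraction product g(X) = Π y_i^ν_i = 0.4178. Since K_p = g(X)·P^{2}, P = (K_p/g)^(1/2) = (0.354/0.4178)^(1/2) = 0.92 bar.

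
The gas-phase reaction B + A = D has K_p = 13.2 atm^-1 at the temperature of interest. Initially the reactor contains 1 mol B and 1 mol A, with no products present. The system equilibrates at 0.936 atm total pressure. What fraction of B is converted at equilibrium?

X = 0.726

Basis: 1 mol B initially; let X = conversion of B. Extent ξ = X.
Moles: n_B = 1 − X; n_A = 1 − X; n_D = X.
Summing: n_T = 2 − X.
y_i = n_i/n_T, p_i = y_i·P. K_p = p_D / (p_B p_A).
This yields a degree-2 equation in X; solving on (0,1), X = 0.726.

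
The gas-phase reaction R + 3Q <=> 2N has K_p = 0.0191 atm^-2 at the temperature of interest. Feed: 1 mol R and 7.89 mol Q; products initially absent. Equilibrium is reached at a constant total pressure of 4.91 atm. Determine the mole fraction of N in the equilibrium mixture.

Basis: 1 mol R initially; let X = conversion of R. Extent ξ = X.
Species balance: n_R = 1 − X; n_Q = 7.89 − 3X; n_N = 2X.
Total moles n_T = 8.89 − 2X.
y_i = n_i/n_T, p_i = y_i·P. K_p = p_N^2 / (p_R p_Q^3).
Substituting and setting equal to 0.0191 atm^-2 gives a polynomial in X; the root in (0,1) is X = 0.495.
Then n_N = 0.99, n_T = 7.9, so y_N = 0.125.

y_N = 0.125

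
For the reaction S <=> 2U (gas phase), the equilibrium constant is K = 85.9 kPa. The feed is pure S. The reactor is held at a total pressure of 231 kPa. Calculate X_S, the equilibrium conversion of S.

X = 0.292

Basis: 1 mol S initially; let X = conversion of S. Extent ξ = X.
At extent ξ: n_S = 1 − X; n_U = 2X.
Summing: n_T = 1 + X.
y_i = n_i/n_T, p_i = y_i·P. K = p_U^2 / (p_S).
Substituting and setting equal to 85.9 kPa gives a polynomial in X; the root in (0,1) is X = 0.292.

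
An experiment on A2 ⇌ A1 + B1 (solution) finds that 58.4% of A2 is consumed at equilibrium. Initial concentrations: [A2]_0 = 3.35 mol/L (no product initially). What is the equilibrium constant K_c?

Let X = conversion of A2.
Concentrations: [A2] = 3.35 − 3.35X; [A1] = 3.35X; [B1] = 3.35X.
At X = 0.584: [A2] = 1.39, [A1] = 1.96, [B1] = 1.96.
K_c = [A1] [B1] / ([A2]) = 2.75 mol/L.

K_c = 2.75 mol/L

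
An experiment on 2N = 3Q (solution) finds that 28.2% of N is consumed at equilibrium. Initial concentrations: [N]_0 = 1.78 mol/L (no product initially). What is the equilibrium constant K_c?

K_c = 0.261 mol/L

Let X = conversion of N.
Concentrations: [N] = 1.78 − 1.78X; [Q] = 2.67X.
At X = 0.282: [N] = 1.28, [Q] = 0.753.
K_c = [Q]^3 / ([N]^2) = 0.261 mol/L.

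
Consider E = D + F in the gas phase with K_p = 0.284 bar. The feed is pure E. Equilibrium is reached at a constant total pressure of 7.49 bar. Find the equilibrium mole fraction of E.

Let X = conversion of E (basis 1 mol E); extent of reaction ξ = X.
Moles: n_E = 1 − X; n_D = X; n_F = X.
Total moles n_T = 1 + X.
With p_i = (n_i/n_T)P, K_p = p_D p_F / (p_E).
Substituting and setting equal to 0.284 bar gives a polynomial in X; the root in (0,1) is X = 0.191.
Then n_E = 0.809, n_T = 1.19, so y_E = 0.679.

y_E = 0.679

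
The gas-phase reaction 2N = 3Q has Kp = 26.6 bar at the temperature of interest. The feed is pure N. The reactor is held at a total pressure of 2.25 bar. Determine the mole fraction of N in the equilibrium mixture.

y_N = 0.206

Let X = conversion of N (basis 1 mol N); extent of reaction ξ = 0.5X.
Mole table: n_N = 1 − X; n_Q = 1.5X.
Total moles n_T = 1 + 0.5X.
Mole fractions y_i = n_i/n_T; Kp = p_Q^3 / (p_N^2) with p_i = y_i·P.
This yields a degree-3 equation in X; solving on (0,1), X = 0.720.
Then n_N = 0.28, n_T = 1.36, so y_N = 0.206.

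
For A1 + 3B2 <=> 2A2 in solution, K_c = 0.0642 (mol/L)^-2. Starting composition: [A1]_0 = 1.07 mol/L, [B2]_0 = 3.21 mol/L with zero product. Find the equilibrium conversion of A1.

Let X = conversion of A1; extent ξ = 1.07·X mol/L.
Concentrations: [A1] = 1.07 − 1.07X; [B2] = 3.21 − 3.21X; [A2] = 2.14X.
K_c = [A2]^2 / ([A1] [B2]^3).
This equals 0.0642 at X = 0.323 (the root in 0 < X < 1).

X = 0.323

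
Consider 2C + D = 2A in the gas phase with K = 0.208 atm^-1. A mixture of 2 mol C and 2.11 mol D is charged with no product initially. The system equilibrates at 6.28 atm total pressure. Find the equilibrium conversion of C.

X = 0.436

Let X = conversion of C (basis 2 mol C); extent of reaction ξ = X.
Mole table: n_C = 2 − 2X; n_D = 2.11 − X; n_A = 2X.
Total moles n_T = 4.11 − X.
Mole fractions y_i = n_i/n_T; K = p_A^2 / (p_C^2 p_D) with p_i = y_i·P.
Equating to 0.208 atm^-1 and solving on 0 < X < 1: X = 0.436.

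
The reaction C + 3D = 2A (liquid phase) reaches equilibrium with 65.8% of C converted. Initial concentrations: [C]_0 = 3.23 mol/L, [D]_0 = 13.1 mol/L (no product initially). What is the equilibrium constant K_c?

K_c = 0.0538 (mol/L)^-2

Let X = conversion of C.
Concentrations: [C] = 3.23 − 3.23X; [D] = 13.1 − 9.69X; [A] = 6.46X.
At X = 0.658: [C] = 1.1, [D] = 6.72, [A] = 4.25.
K_c = [A]^2 / ([C] [D]^3) = 0.0538 (mol/L)^-2.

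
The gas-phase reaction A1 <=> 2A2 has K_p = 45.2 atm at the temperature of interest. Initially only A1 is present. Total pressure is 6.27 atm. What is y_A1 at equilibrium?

Basis: 1 mol A1 initially; let X = conversion of A1. Extent ξ = X.
Moles: n_A1 = 1 − X; n_A2 = 2X.
n_T = Σnᵢ = 1 + X.
y_i = n_i/n_T, p_i = y_i·P. K_p = p_A2^2 / (p_A1).
Equating to 45.2 atm and solving on 0 < X < 1: X = 0.802.
Then n_A1 = 0.198, n_T = 1.8, so y_A1 = 0.110.

y_A1 = 0.110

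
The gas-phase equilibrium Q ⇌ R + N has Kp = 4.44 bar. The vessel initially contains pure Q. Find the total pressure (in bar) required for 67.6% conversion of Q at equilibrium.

Basis: 1 mol Q initially; let X = conversion of Q. Extent ξ = X.
Moles: n_Q = 1 − X; n_R = X; n_N = X.
Total moles n_T = 1 + X.
Kp = p_R p_N / (p_Q) with p_i = (n_i/n_T)·P.
At X = 0.676: the mole-fraction product g(X) = Π y_i^ν_i = 0.8415. Since Kp = g(X)·P^{1}, P = (Kp/g)^(1/1) = (4.44/0.8415)^(1/1) = 5.28 bar.

P = 5.28 bar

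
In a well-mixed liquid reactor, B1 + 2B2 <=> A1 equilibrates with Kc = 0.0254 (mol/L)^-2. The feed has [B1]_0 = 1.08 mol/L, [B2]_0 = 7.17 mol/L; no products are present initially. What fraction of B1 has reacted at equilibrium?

Let X = conversion of B1; extent ξ = 1.08·X mol/L.
Concentrations: [B1] = 1.08 − 1.08X; [B2] = 7.17 − 2.16X; [A1] = 1.08X.
Kc = [A1] / ([B1] [B2]^2).
Equating to 0.0254 (mol/L)^-2: the physical root is X = 0.487.

X = 0.487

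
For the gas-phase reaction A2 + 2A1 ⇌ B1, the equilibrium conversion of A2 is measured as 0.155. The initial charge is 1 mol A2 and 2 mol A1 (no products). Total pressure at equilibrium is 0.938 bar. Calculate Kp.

Kp = 0.528 bar^-2

Let X = conversion of A2 (basis 1 mol A2); extent of reaction ξ = X.
Mole table: n_A2 = 1 − X; n_A1 = 2 − 2X; n_B1 = X.
Summing: n_T = 3 − 2X.
At X = 0.155: n_A2 = 0.845, n_A1 = 1.69, n_B1 = 0.155, n_T = 2.69.
p_i = (n_i/n_T)·P. Kp = p_B1 / (p_A2 p_A1^2) = 0.528 bar^-2.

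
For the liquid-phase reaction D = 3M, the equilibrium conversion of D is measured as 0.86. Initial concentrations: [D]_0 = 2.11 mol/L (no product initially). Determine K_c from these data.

K_c = 546 (mol/L)^2

Let X = conversion of D.
Concentrations: [D] = 2.11 − 2.11X; [M] = 6.33X.
At X = 0.86: [D] = 0.295, [M] = 5.44.
K_c = [M]^3 / ([D]) = 546 (mol/L)^2.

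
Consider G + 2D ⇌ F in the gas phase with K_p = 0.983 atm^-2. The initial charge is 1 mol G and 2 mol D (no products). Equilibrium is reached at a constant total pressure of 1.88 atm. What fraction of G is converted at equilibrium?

X = 0.476

Let X = conversion of G (basis 1 mol G); extent of reaction ξ = X.
At extent ξ: n_G = 1 − X; n_D = 2 − 2X; n_F = X.
n_T = Σnᵢ = 3 − 2X.
Mole fractions y_i = n_i/n_T; K_p = p_F / (p_G p_D^2) with p_i = y_i·P.
Equating to 0.983 atm^-2 and solving on 0 < X < 1: X = 0.476.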